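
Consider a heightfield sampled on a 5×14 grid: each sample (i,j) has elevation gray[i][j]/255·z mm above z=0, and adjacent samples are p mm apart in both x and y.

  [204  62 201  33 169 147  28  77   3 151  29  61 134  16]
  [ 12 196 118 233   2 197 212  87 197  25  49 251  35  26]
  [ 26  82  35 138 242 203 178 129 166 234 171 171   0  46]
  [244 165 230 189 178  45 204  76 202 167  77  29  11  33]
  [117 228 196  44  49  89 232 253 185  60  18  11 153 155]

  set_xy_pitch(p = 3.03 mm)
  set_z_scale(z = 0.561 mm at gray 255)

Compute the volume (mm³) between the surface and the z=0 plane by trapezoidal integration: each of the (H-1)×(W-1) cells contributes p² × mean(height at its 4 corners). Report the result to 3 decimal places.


132.236

height_mm = gray/255 × 0.561; cell vol = 3.03² × mean(4 corners)
unit = 3.03² × 0.561 / (4×255) = 0.0050495 mm³ per gray-sum
row 0: Σ corner-gray over 13 cells = 5652  → 28.5397
row 1: Σ corner-gray over 13 cells = 6812  → 34.3972
row 2: Σ corner-gray over 13 cells = 6993  → 35.3111
row 3: Σ corner-gray over 13 cells = 6731  → 33.9882
Σ rows: total corner-gray = 26188  → 132.2362 mm³


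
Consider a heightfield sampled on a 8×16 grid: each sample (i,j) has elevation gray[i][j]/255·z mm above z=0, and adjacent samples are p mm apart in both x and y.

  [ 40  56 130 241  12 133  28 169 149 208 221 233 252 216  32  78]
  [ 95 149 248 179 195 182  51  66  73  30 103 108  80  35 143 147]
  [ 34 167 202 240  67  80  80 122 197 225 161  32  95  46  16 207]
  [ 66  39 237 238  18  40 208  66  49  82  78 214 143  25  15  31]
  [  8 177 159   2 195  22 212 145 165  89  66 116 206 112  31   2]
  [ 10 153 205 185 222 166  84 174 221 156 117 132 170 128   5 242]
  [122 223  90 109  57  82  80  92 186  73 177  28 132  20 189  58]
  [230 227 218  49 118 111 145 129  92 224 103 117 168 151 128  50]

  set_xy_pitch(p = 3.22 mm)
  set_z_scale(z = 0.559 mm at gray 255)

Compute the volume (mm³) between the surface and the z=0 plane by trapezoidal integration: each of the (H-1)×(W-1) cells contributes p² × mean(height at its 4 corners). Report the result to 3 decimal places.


height_mm = gray/255 × 0.559; cell vol = 3.22² × mean(4 corners)
unit = 3.22² × 0.559 / (4×255) = 0.00568229 mm³ per gray-sum
row 0: Σ corner-gray over 15 cells = 7804  → 44.3446
row 1: Σ corner-gray over 15 cells = 7227  → 41.0659
row 2: Σ corner-gray over 15 cells = 6702  → 38.0827
row 3: Σ corner-gray over 15 cells = 6405  → 36.3951
row 4: Σ corner-gray over 15 cells = 7892  → 44.8446
row 5: Σ corner-gray over 15 cells = 7744  → 44.0037
row 6: Σ corner-gray over 15 cells = 7496  → 42.5944
Σ rows: total corner-gray = 51270  → 291.3310 mm³

291.331


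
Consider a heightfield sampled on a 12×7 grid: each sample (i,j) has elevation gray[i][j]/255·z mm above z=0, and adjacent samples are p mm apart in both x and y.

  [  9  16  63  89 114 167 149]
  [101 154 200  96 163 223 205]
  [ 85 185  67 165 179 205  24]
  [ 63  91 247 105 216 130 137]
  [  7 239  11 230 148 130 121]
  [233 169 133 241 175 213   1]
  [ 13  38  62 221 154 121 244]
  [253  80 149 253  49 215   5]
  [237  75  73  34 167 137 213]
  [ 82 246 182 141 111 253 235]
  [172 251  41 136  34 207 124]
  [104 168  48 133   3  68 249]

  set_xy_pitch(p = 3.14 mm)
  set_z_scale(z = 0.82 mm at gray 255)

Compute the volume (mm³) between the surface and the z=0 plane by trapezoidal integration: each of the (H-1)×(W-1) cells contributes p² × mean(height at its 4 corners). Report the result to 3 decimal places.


height_mm = gray/255 × 0.82; cell vol = 3.14² × mean(4 corners)
unit = 3.14² × 0.82 / (4×255) = 0.00792635 mm³ per gray-sum
row 0: Σ corner-gray over 6 cells = 3034  → 24.0485
row 1: Σ corner-gray over 6 cells = 3689  → 29.2403
row 2: Σ corner-gray over 6 cells = 3489  → 27.6550
row 3: Σ corner-gray over 6 cells = 3422  → 27.1240
row 4: Σ corner-gray over 6 cells = 3740  → 29.6445
row 5: Σ corner-gray over 6 cells = 3545  → 28.0989
row 6: Σ corner-gray over 6 cells = 3199  → 25.3564
row 7: Σ corner-gray over 6 cells = 3172  → 25.1424
row 8: Σ corner-gray over 6 cells = 3605  → 28.5745
row 9: Σ corner-gray over 6 cells = 3817  → 30.2549
row 10: Σ corner-gray over 6 cells = 2827  → 22.4078
Σ rows: total corner-gray = 37539  → 297.5471 mm³

297.547


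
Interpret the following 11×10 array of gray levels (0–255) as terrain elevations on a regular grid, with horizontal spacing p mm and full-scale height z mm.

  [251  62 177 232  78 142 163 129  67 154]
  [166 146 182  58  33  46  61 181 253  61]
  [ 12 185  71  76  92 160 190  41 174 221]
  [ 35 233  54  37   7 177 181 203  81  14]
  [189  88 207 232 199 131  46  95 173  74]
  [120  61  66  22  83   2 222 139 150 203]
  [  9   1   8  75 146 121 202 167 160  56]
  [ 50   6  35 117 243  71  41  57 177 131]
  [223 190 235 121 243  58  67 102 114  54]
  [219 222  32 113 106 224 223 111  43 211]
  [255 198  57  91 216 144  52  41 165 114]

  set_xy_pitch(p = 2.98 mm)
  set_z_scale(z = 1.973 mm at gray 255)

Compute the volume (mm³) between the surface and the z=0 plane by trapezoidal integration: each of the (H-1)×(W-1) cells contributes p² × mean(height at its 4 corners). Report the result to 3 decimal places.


748.491

height_mm = gray/255 × 1.973; cell vol = 2.98² × mean(4 corners)
unit = 2.98² × 1.973 / (4×255) = 0.0171775 mm³ per gray-sum
row 0: Σ corner-gray over 9 cells = 4652  → 79.9096
row 1: Σ corner-gray over 9 cells = 4358  → 74.8595
row 2: Σ corner-gray over 9 cells = 4206  → 72.2485
row 3: Σ corner-gray over 9 cells = 4600  → 79.0164
row 4: Σ corner-gray over 9 cells = 4418  → 75.8901
row 5: Σ corner-gray over 9 cells = 3638  → 62.4917
row 6: Σ corner-gray over 9 cells = 3500  → 60.1212
row 7: Σ corner-gray over 9 cells = 4212  → 72.3515
row 8: Σ corner-gray over 9 cells = 5115  → 87.8628
row 9: Σ corner-gray over 9 cells = 4875  → 83.7402
Σ rows: total corner-gray = 43574  → 748.4915 mm³


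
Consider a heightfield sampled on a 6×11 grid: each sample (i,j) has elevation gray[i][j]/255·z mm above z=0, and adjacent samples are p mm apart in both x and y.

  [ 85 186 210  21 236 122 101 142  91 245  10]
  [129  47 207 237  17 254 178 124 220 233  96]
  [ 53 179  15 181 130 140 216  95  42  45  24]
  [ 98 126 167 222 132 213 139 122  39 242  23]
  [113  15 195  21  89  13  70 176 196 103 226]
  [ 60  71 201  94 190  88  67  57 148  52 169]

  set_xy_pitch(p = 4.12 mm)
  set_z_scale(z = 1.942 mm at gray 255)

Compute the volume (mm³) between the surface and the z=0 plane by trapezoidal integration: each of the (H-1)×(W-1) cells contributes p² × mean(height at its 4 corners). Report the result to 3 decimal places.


height_mm = gray/255 × 1.942; cell vol = 4.12² × mean(4 corners)
unit = 4.12² × 1.942 / (4×255) = 0.0323179 mm³ per gray-sum
row 0: Σ corner-gray over 10 cells = 6062  → 195.9113
row 1: Σ corner-gray over 10 cells = 5422  → 175.2278
row 2: Σ corner-gray over 10 cells = 5088  → 164.4336
row 3: Σ corner-gray over 10 cells = 5020  → 162.2360
row 4: Σ corner-gray over 10 cells = 4260  → 137.6744
Σ rows: total corner-gray = 25852  → 835.4830 mm³

835.483


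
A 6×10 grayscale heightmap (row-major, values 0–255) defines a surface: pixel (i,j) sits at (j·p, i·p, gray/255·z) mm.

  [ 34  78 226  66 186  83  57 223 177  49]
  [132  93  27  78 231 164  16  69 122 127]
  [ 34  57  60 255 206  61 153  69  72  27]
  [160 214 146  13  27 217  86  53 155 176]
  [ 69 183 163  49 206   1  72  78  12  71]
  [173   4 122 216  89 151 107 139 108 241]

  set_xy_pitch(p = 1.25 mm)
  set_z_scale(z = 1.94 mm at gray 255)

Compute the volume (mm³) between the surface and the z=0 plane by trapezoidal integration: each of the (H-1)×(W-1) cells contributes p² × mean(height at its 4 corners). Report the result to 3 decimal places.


height_mm = gray/255 × 1.94; cell vol = 1.25² × mean(4 corners)
unit = 1.25² × 1.94 / (4×255) = 0.00297181 mm³ per gray-sum
row 0: Σ corner-gray over 9 cells = 4134  → 12.2855
row 1: Σ corner-gray over 9 cells = 3786  → 11.2513
row 2: Σ corner-gray over 9 cells = 4085  → 12.1399
row 3: Σ corner-gray over 9 cells = 3826  → 11.3702
row 4: Σ corner-gray over 9 cells = 3954  → 11.7506
Σ rows: total corner-gray = 19785  → 58.7973 mm³

58.797


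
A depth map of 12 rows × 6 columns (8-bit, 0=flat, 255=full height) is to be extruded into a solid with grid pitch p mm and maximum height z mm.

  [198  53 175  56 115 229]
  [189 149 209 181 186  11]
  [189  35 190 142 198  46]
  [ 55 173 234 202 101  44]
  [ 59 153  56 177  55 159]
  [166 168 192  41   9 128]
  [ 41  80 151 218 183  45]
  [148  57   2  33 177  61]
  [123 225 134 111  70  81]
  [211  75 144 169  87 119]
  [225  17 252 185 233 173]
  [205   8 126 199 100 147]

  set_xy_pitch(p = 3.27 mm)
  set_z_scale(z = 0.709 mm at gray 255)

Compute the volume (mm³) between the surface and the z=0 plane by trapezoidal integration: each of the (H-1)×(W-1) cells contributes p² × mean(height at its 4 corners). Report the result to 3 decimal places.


height_mm = gray/255 × 0.709; cell vol = 3.27² × mean(4 corners)
unit = 3.27² × 0.709 / (4×255) = 0.00743261 mm³ per gray-sum
row 0: Σ corner-gray over 5 cells = 2875  → 21.3688
row 1: Σ corner-gray over 5 cells = 3015  → 22.4093
row 2: Σ corner-gray over 5 cells = 2884  → 21.4357
row 3: Σ corner-gray over 5 cells = 2619  → 19.4660
row 4: Σ corner-gray over 5 cells = 2214  → 16.4558
row 5: Σ corner-gray over 5 cells = 2464  → 18.3140
row 6: Σ corner-gray over 5 cells = 2097  → 15.5862
row 7: Σ corner-gray over 5 cells = 2031  → 15.0956
row 8: Σ corner-gray over 5 cells = 2564  → 19.0572
row 9: Σ corner-gray over 5 cells = 3052  → 22.6843
row 10: Σ corner-gray over 5 cells = 2990  → 22.2235
Σ rows: total corner-gray = 28805  → 214.0964 mm³

214.096


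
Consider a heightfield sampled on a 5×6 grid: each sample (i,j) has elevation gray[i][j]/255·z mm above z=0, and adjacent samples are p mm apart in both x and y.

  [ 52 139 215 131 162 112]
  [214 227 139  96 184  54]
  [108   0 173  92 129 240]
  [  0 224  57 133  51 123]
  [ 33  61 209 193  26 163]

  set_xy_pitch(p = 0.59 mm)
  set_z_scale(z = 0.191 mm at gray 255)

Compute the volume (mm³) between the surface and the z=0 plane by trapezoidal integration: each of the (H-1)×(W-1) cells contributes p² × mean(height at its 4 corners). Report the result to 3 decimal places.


0.660

height_mm = gray/255 × 0.191; cell vol = 0.59² × mean(4 corners)
unit = 0.59² × 0.191 / (4×255) = 6.51834e-05 mm³ per gray-sum
row 0: Σ corner-gray over 5 cells = 3018  → 0.1967
row 1: Σ corner-gray over 5 cells = 2696  → 0.1757
row 2: Σ corner-gray over 5 cells = 2189  → 0.1427
row 3: Σ corner-gray over 5 cells = 2227  → 0.1452
Σ rows: total corner-gray = 10130  → 0.6603 mm³


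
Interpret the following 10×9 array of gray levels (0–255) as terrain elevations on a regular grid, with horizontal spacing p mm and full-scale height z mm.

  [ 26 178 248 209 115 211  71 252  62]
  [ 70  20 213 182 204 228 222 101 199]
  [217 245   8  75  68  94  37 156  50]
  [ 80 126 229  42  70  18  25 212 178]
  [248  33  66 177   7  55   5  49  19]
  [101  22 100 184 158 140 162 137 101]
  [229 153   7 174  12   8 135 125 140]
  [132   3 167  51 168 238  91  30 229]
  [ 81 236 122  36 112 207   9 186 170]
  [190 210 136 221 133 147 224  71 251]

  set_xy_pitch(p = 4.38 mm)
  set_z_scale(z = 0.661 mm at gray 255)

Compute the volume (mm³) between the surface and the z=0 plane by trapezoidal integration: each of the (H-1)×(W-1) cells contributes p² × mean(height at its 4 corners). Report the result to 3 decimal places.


428.030

height_mm = gray/255 × 0.661; cell vol = 4.38² × mean(4 corners)
unit = 4.38² × 0.661 / (4×255) = 0.0124322 mm³ per gray-sum
row 0: Σ corner-gray over 8 cells = 5265  → 65.4558
row 1: Σ corner-gray over 8 cells = 4242  → 52.7376
row 2: Σ corner-gray over 8 cells = 3335  → 41.4615
row 3: Σ corner-gray over 8 cells = 2753  → 34.2260
row 4: Σ corner-gray over 8 cells = 3059  → 38.0302
row 5: Σ corner-gray over 8 cells = 3605  → 44.8182
row 6: Σ corner-gray over 8 cells = 3454  → 42.9410
row 7: Σ corner-gray over 8 cells = 3924  → 48.7841
row 8: Σ corner-gray over 8 cells = 4792  → 59.5753
Σ rows: total corner-gray = 34429  → 428.0297 mm³


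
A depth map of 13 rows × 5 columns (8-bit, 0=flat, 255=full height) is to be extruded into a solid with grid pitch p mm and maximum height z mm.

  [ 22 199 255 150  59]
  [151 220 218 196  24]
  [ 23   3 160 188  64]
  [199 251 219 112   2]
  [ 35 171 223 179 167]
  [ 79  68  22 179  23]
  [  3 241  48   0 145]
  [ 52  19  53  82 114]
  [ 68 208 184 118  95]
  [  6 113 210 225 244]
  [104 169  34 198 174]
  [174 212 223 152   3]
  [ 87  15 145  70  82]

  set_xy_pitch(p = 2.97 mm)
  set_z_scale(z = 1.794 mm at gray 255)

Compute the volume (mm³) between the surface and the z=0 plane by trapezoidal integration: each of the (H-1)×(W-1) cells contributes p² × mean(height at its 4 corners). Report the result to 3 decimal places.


height_mm = gray/255 × 1.794; cell vol = 2.97² × mean(4 corners)
unit = 2.97² × 1.794 / (4×255) = 0.0155144 mm³ per gray-sum
row 0: Σ corner-gray over 4 cells = 2732  → 42.3854
row 1: Σ corner-gray over 4 cells = 2232  → 34.6282
row 2: Σ corner-gray over 4 cells = 2154  → 33.4180
row 3: Σ corner-gray over 4 cells = 2713  → 42.0906
row 4: Σ corner-gray over 4 cells = 1988  → 30.8426
row 5: Σ corner-gray over 4 cells = 1366  → 21.1927
row 6: Σ corner-gray over 4 cells = 1200  → 18.6173
row 7: Σ corner-gray over 4 cells = 1657  → 25.7074
row 8: Σ corner-gray over 4 cells = 2529  → 39.2359
row 9: Σ corner-gray over 4 cells = 2426  → 37.6380
row 10: Σ corner-gray over 4 cells = 2431  → 37.7155
row 11: Σ corner-gray over 4 cells = 1980  → 30.7185
Σ rows: total corner-gray = 25408  → 394.1900 mm³

394.190


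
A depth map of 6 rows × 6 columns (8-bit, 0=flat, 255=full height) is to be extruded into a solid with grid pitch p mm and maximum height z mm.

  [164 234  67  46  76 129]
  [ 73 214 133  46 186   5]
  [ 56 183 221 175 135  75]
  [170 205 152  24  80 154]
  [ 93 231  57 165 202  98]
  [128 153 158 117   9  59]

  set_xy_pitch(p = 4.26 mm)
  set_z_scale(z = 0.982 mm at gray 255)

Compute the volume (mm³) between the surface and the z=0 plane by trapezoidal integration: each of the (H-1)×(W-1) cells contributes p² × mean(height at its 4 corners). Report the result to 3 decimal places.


232.092

height_mm = gray/255 × 0.982; cell vol = 4.26² × mean(4 corners)
unit = 4.26² × 0.982 / (4×255) = 0.0174715 mm³ per gray-sum
row 0: Σ corner-gray over 5 cells = 2375  → 41.4948
row 1: Σ corner-gray over 5 cells = 2795  → 48.8329
row 2: Σ corner-gray over 5 cells = 2805  → 49.0076
row 3: Σ corner-gray over 5 cells = 2747  → 47.9942
row 4: Σ corner-gray over 5 cells = 2562  → 44.7620
Σ rows: total corner-gray = 13284  → 232.0916 mm³


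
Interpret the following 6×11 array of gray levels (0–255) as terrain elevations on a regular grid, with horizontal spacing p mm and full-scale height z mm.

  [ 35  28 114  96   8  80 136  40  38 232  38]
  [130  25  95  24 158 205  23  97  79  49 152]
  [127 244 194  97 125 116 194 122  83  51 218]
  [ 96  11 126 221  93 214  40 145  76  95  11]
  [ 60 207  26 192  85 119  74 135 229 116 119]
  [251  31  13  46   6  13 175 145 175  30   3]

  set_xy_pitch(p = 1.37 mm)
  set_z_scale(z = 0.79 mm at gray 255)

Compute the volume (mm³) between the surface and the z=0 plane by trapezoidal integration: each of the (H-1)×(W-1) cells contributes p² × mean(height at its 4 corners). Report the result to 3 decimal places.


31.552

height_mm = gray/255 × 0.79; cell vol = 1.37² × mean(4 corners)
unit = 1.37² × 0.79 / (4×255) = 0.00145368 mm³ per gray-sum
row 0: Σ corner-gray over 10 cells = 3409  → 4.9556
row 1: Σ corner-gray over 10 cells = 4589  → 6.6709
row 2: Σ corner-gray over 10 cells = 4946  → 7.1899
row 3: Σ corner-gray over 10 cells = 4694  → 6.8236
row 4: Σ corner-gray over 10 cells = 4067  → 5.9121
Σ rows: total corner-gray = 21705  → 31.5521 mm³


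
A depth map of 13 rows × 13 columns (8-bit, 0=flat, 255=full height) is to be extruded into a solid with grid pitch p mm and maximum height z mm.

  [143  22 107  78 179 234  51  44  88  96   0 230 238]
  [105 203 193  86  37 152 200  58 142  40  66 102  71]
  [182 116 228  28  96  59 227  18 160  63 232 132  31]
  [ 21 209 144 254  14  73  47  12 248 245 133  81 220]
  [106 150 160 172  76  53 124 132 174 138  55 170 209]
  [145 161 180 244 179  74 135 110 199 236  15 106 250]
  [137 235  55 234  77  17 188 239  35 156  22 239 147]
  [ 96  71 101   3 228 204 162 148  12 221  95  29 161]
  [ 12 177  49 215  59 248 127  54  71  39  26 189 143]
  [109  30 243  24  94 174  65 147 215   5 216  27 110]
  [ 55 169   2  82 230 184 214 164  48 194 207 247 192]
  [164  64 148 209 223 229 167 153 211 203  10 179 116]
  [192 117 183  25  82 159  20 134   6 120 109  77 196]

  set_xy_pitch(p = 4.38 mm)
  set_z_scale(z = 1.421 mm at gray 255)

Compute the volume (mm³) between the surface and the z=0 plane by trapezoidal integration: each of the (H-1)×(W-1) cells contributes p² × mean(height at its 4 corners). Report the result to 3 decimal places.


1989.173

height_mm = gray/255 × 1.421; cell vol = 4.38² × mean(4 corners)
unit = 4.38² × 1.421 / (4×255) = 0.0267265 mm³ per gray-sum
row 0: Σ corner-gray over 12 cells = 5373  → 143.6015
row 1: Σ corner-gray over 12 cells = 5665  → 151.4056
row 2: Σ corner-gray over 12 cells = 6092  → 162.8179
row 3: Σ corner-gray over 12 cells = 6284  → 167.9493
row 4: Σ corner-gray over 12 cells = 6796  → 181.6333
row 5: Σ corner-gray over 12 cells = 6951  → 185.7759
row 6: Σ corner-gray over 12 cells = 6083  → 162.5773
row 7: Σ corner-gray over 12 cells = 5468  → 146.1405
row 8: Σ corner-gray over 12 cells = 5362  → 143.3075
row 9: Σ corner-gray over 12 cells = 6428  → 171.7980
row 10: Σ corner-gray over 12 cells = 7601  → 203.1481
row 11: Σ corner-gray over 12 cells = 6324  → 169.0184
Σ rows: total corner-gray = 74427  → 1989.1734 mm³


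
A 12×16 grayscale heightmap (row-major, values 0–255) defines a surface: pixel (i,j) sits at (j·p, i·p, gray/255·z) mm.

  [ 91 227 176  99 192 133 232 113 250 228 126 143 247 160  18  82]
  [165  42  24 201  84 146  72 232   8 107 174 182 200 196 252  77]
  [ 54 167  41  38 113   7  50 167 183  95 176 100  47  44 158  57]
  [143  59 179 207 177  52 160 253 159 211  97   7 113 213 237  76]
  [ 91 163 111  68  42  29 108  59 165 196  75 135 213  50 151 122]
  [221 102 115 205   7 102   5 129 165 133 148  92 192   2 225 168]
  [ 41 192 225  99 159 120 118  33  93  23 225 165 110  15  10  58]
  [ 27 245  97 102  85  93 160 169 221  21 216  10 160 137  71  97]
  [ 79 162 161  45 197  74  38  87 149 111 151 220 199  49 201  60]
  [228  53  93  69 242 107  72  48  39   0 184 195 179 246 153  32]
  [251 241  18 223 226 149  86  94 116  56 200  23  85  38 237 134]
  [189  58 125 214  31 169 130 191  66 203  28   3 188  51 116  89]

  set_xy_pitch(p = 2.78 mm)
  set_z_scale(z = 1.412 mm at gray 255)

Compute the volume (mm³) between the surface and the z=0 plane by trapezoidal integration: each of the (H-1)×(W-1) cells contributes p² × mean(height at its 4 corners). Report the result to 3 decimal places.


height_mm = gray/255 × 1.412; cell vol = 2.78² × mean(4 corners)
unit = 2.78² × 1.412 / (4×255) = 0.0106985 mm³ per gray-sum
row 0: Σ corner-gray over 15 cells = 8943  → 95.6770
row 1: Σ corner-gray over 15 cells = 6965  → 74.5153
row 2: Σ corner-gray over 15 cells = 7350  → 78.6342
row 3: Σ corner-gray over 15 cells = 7810  → 83.5555
row 4: Σ corner-gray over 15 cells = 6976  → 74.6329
row 5: Σ corner-gray over 15 cells = 6906  → 73.8840
row 6: Σ corner-gray over 15 cells = 6971  → 74.5795
row 7: Σ corner-gray over 15 cells = 7525  → 80.5064
row 8: Σ corner-gray over 15 cells = 7447  → 79.6720
row 9: Σ corner-gray over 15 cells = 7589  → 81.1911
row 10: Σ corner-gray over 15 cells = 7393  → 79.0942
Σ rows: total corner-gray = 81875  → 875.9422 mm³

875.942


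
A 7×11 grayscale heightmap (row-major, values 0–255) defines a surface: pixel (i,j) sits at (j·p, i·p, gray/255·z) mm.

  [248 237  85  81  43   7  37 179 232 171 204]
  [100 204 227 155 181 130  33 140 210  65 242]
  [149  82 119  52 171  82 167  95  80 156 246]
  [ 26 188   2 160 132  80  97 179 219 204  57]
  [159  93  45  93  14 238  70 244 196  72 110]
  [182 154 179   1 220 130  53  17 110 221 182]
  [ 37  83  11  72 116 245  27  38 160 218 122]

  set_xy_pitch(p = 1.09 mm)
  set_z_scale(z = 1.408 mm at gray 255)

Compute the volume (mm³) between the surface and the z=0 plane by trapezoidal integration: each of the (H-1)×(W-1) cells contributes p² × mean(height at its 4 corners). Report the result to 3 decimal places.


50.253

height_mm = gray/255 × 1.408; cell vol = 1.09² × mean(4 corners)
unit = 1.09² × 1.408 / (4×255) = 0.00164004 mm³ per gray-sum
row 0: Σ corner-gray over 10 cells = 5628  → 9.2302
row 1: Σ corner-gray over 10 cells = 5435  → 8.9136
row 2: Σ corner-gray over 10 cells = 5008  → 8.2133
row 3: Σ corner-gray over 10 cells = 5004  → 8.2068
row 4: Σ corner-gray over 10 cells = 4933  → 8.0903
row 5: Σ corner-gray over 10 cells = 4633  → 7.5983
Σ rows: total corner-gray = 30641  → 50.2526 mm³


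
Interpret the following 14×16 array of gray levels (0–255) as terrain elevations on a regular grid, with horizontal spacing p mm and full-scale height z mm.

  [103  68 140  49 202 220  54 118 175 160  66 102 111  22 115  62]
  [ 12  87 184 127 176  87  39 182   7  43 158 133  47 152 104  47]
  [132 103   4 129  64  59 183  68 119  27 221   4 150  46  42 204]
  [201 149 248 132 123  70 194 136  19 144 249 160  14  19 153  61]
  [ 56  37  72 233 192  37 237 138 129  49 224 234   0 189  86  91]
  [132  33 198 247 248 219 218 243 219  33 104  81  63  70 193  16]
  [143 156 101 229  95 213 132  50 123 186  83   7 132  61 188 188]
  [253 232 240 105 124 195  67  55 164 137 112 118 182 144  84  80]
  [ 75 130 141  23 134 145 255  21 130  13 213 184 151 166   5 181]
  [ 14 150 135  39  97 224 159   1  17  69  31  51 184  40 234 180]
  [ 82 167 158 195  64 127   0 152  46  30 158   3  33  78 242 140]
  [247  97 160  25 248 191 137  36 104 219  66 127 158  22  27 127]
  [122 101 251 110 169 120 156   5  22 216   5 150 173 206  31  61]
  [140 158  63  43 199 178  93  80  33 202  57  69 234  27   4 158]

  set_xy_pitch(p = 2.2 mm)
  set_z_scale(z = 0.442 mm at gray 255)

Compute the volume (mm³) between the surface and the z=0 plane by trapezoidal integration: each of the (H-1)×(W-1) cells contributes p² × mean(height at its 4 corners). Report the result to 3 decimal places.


height_mm = gray/255 × 0.442; cell vol = 2.2² × mean(4 corners)
unit = 2.2² × 0.442 / (4×255) = 0.00209733 mm³ per gray-sum
row 0: Σ corner-gray over 15 cells = 6480  → 13.5907
row 1: Σ corner-gray over 15 cells = 5885  → 12.3428
row 2: Σ corner-gray over 15 cells = 6656  → 13.9599
row 3: Σ corner-gray over 15 cells = 7743  → 16.2397
row 4: Σ corner-gray over 15 cells = 8347  → 17.5064
row 5: Σ corner-gray over 15 cells = 8329  → 17.4687
row 6: Σ corner-gray over 15 cells = 8094  → 16.9758
row 7: Σ corner-gray over 15 cells = 7929  → 16.6298
row 8: Σ corner-gray over 15 cells = 6734  → 14.1234
row 9: Σ corner-gray over 15 cells = 6184  → 12.9699
row 10: Σ corner-gray over 15 cells = 6736  → 14.1276
row 11: Σ corner-gray over 15 cells = 7221  → 15.1448
row 12: Σ corner-gray over 15 cells = 6791  → 14.2430
Σ rows: total corner-gray = 93129  → 195.3226 mm³

195.323


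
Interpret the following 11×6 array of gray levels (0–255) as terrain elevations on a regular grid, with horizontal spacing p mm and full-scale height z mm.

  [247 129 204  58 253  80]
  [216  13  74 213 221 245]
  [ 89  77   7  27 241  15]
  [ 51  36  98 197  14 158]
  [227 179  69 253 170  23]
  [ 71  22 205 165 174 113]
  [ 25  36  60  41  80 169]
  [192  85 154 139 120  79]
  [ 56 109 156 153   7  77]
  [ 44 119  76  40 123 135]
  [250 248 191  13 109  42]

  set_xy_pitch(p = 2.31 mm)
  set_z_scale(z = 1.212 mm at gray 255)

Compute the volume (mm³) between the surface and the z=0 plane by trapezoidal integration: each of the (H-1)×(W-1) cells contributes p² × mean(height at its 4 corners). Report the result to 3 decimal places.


height_mm = gray/255 × 1.212; cell vol = 2.31² × mean(4 corners)
unit = 2.31² × 1.212 / (4×255) = 0.00634054 mm³ per gray-sum
row 0: Σ corner-gray over 5 cells = 3118  → 19.7698
row 1: Σ corner-gray over 5 cells = 2311  → 14.6530
row 2: Σ corner-gray over 5 cells = 1707  → 10.8233
row 3: Σ corner-gray over 5 cells = 2491  → 15.7943
row 4: Σ corner-gray over 5 cells = 2908  → 18.4383
row 5: Σ corner-gray over 5 cells = 1944  → 12.3260
row 6: Σ corner-gray over 5 cells = 1895  → 12.0153
row 7: Σ corner-gray over 5 cells = 2250  → 14.2662
row 8: Σ corner-gray over 5 cells = 1878  → 11.9075
row 9: Σ corner-gray over 5 cells = 2309  → 14.6403
Σ rows: total corner-gray = 22811  → 144.6341 mm³

144.634


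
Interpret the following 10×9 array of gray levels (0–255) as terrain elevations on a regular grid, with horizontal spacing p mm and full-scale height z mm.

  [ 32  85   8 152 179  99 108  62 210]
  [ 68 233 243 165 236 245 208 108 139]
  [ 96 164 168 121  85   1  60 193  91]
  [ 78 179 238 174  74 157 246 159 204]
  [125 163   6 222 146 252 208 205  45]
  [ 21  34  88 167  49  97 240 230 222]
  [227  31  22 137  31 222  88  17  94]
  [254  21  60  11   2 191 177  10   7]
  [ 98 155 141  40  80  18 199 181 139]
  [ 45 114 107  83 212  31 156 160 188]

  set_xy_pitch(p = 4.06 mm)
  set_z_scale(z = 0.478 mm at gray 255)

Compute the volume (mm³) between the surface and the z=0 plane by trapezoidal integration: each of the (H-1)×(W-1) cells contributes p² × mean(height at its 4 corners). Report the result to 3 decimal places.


285.774

height_mm = gray/255 × 0.478; cell vol = 4.06² × mean(4 corners)
unit = 4.06² × 0.478 / (4×255) = 0.00772467 mm³ per gray-sum
row 0: Σ corner-gray over 8 cells = 4711  → 36.3909
row 1: Σ corner-gray over 8 cells = 4854  → 37.4955
row 2: Σ corner-gray over 8 cells = 4507  → 34.8151
row 3: Σ corner-gray over 8 cells = 5310  → 41.0180
row 4: Σ corner-gray over 8 cells = 4627  → 35.7420
row 5: Σ corner-gray over 8 cells = 3470  → 26.8046
row 6: Σ corner-gray over 8 cells = 2622  → 20.2541
row 7: Σ corner-gray over 8 cells = 3070  → 23.7147
row 8: Σ corner-gray over 8 cells = 3824  → 29.5391
Σ rows: total corner-gray = 36995  → 285.7741 mm³


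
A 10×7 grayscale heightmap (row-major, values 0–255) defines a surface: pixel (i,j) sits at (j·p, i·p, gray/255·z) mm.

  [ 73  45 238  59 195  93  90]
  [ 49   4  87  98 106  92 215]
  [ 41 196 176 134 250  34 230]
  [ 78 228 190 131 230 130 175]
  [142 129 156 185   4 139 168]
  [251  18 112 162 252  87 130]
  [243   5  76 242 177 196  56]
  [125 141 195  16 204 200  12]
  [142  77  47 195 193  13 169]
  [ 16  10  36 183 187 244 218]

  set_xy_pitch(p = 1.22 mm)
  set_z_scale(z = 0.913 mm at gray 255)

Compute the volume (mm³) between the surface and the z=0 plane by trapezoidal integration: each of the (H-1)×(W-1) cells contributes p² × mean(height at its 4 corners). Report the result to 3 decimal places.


height_mm = gray/255 × 0.913; cell vol = 1.22² × mean(4 corners)
unit = 1.22² × 0.913 / (4×255) = 0.00133226 mm³ per gray-sum
row 0: Σ corner-gray over 6 cells = 2461  → 3.2787
row 1: Σ corner-gray over 6 cells = 2889  → 3.8489
row 2: Σ corner-gray over 6 cells = 3922  → 5.2251
row 3: Σ corner-gray over 6 cells = 3607  → 4.8055
row 4: Σ corner-gray over 6 cells = 3179  → 4.2353
row 5: Σ corner-gray over 6 cells = 3334  → 4.4418
row 6: Σ corner-gray over 6 cells = 3340  → 4.4498
row 7: Σ corner-gray over 6 cells = 3010  → 4.0101
row 8: Σ corner-gray over 6 cells = 2915  → 3.8835
Σ rows: total corner-gray = 28657  → 38.1787 mm³

38.179


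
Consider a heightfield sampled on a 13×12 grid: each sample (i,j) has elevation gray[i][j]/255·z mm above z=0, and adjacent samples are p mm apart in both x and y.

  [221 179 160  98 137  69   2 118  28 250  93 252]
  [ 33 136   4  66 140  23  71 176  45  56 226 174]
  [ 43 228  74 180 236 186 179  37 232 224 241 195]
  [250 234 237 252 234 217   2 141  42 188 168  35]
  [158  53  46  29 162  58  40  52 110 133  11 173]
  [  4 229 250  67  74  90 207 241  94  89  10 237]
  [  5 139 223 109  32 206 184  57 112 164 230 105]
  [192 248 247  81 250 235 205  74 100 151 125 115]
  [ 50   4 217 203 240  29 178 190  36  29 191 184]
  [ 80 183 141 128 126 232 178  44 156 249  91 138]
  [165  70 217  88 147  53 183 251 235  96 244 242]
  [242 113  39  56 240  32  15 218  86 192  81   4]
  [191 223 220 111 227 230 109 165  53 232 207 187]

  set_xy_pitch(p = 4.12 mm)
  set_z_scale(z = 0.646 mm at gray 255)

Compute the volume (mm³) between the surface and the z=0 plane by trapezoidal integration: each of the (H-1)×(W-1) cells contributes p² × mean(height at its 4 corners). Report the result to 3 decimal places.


785.783

height_mm = gray/255 × 0.646; cell vol = 4.12² × mean(4 corners)
unit = 4.12² × 0.646 / (4×255) = 0.0107505 mm³ per gray-sum
row 0: Σ corner-gray over 11 cells = 4834  → 51.9677
row 1: Σ corner-gray over 11 cells = 5965  → 64.1265
row 2: Σ corner-gray over 11 cells = 7587  → 81.5637
row 3: Σ corner-gray over 11 cells = 5434  → 58.4180
row 4: Σ corner-gray over 11 cells = 4662  → 50.1186
row 5: Σ corner-gray over 11 cells = 5965  → 64.1265
row 6: Σ corner-gray over 11 cells = 6761  → 72.6838
row 7: Σ corner-gray over 11 cells = 6607  → 71.0282
row 8: Σ corner-gray over 11 cells = 6142  → 66.0293
row 9: Σ corner-gray over 11 cells = 6849  → 73.6299
row 10: Σ corner-gray over 11 cells = 5965  → 64.1265
row 11: Σ corner-gray over 11 cells = 6322  → 67.9644
Σ rows: total corner-gray = 73093  → 785.7829 mm³


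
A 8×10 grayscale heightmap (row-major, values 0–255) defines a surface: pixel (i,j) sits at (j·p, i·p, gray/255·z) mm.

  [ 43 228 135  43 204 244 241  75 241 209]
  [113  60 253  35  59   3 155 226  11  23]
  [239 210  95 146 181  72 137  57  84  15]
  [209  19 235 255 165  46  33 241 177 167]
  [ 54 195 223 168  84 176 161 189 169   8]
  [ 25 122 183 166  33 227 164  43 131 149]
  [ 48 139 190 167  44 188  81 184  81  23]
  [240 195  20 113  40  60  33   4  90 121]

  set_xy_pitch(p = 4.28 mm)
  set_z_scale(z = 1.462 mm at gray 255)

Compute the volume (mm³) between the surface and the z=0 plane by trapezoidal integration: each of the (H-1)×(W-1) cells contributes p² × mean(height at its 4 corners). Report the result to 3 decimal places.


height_mm = gray/255 × 1.462; cell vol = 4.28² × mean(4 corners)
unit = 4.28² × 1.462 / (4×255) = 0.0262564 mm³ per gray-sum
row 0: Σ corner-gray over 9 cells = 4814  → 126.3982
row 1: Σ corner-gray over 9 cells = 3958  → 103.9227
row 2: Σ corner-gray over 9 cells = 4936  → 129.6015
row 3: Σ corner-gray over 9 cells = 5510  → 144.6726
row 4: Σ corner-gray over 9 cells = 5104  → 134.0125
row 5: Σ corner-gray over 9 cells = 4531  → 118.9676
row 6: Σ corner-gray over 9 cells = 3690  → 96.8860
Σ rows: total corner-gray = 32543  → 854.4612 mm³

854.461


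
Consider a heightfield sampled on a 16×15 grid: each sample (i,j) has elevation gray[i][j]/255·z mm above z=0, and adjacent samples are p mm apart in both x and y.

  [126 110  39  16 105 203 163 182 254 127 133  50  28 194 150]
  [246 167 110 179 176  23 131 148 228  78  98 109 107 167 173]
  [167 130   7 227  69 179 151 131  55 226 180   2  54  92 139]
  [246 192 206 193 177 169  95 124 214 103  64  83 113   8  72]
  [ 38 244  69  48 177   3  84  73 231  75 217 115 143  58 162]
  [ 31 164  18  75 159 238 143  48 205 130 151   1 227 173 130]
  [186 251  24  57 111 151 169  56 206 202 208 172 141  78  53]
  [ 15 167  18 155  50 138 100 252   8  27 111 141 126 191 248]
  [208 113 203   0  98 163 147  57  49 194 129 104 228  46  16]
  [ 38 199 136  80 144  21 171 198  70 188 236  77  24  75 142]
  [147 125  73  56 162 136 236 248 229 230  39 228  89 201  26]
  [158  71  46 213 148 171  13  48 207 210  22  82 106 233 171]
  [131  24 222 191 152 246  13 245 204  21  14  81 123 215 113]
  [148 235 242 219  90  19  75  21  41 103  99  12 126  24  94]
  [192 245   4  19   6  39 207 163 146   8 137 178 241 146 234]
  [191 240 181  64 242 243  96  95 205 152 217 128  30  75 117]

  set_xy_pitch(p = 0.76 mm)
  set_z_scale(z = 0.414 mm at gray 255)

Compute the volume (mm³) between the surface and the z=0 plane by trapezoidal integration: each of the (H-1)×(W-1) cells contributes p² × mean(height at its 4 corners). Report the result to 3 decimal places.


25.044

height_mm = gray/255 × 0.414; cell vol = 0.76² × mean(4 corners)
unit = 0.76² × 0.414 / (4×255) = 0.000234438 mm³ per gray-sum
row 0: Σ corner-gray over 14 cells = 7345  → 1.7219
row 1: Σ corner-gray over 14 cells = 7173  → 1.6816
row 2: Σ corner-gray over 14 cells = 7112  → 1.6673
row 3: Σ corner-gray over 14 cells = 7074  → 1.6584
row 4: Σ corner-gray over 14 cells = 6899  → 1.6174
row 5: Σ corner-gray over 14 cells = 7516  → 1.7620
row 6: Σ corner-gray over 14 cells = 7122  → 1.6697
row 7: Σ corner-gray over 14 cells = 6517  → 1.5278
row 8: Σ corner-gray over 14 cells = 6704  → 1.5717
row 9: Σ corner-gray over 14 cells = 7695  → 1.8040
row 10: Σ corner-gray over 14 cells = 7746  → 1.8160
row 11: Σ corner-gray over 14 cells = 7215  → 1.6915
row 12: Σ corner-gray over 14 cells = 6600  → 1.5473
row 13: Σ corner-gray over 14 cells = 6358  → 1.4906
row 14: Σ corner-gray over 14 cells = 7748  → 1.8164
Σ rows: total corner-gray = 106824  → 25.0436 mm³


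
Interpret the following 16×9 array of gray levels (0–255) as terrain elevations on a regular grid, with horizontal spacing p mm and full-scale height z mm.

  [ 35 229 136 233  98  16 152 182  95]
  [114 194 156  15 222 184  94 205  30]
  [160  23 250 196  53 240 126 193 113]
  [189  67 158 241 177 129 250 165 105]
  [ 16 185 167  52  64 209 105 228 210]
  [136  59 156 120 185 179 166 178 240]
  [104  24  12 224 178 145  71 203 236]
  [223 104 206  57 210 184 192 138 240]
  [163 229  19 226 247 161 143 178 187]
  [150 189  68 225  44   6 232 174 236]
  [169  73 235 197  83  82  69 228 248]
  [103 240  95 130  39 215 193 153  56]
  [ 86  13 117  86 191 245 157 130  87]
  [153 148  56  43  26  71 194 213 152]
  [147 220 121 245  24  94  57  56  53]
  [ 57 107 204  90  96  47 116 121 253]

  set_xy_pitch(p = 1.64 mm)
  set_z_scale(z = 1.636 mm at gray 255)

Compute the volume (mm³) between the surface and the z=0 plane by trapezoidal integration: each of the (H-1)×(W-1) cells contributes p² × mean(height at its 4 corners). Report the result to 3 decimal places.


294.994

height_mm = gray/255 × 1.636; cell vol = 1.64² × mean(4 corners)
unit = 1.64² × 1.636 / (4×255) = 0.00431391 mm³ per gray-sum
row 0: Σ corner-gray over 8 cells = 4506  → 19.4385
row 1: Σ corner-gray over 8 cells = 4719  → 20.3573
row 2: Σ corner-gray over 8 cells = 5103  → 22.0139
row 3: Σ corner-gray over 8 cells = 4914  → 21.1985
row 4: Σ corner-gray over 8 cells = 4708  → 20.3099
row 5: Σ corner-gray over 8 cells = 4516  → 19.4816
row 6: Σ corner-gray over 8 cells = 4699  → 20.2711
row 7: Σ corner-gray over 8 cells = 5401  → 23.2994
row 8: Σ corner-gray over 8 cells = 5018  → 21.6472
row 9: Σ corner-gray over 8 cells = 4613  → 19.9001
row 10: Σ corner-gray over 8 cells = 4640  → 20.0165
row 11: Σ corner-gray over 8 cells = 4340  → 18.7224
row 12: Σ corner-gray over 8 cells = 3858  → 16.6431
row 13: Σ corner-gray over 8 cells = 3641  → 15.7069
row 14: Σ corner-gray over 8 cells = 3706  → 15.9873
Σ rows: total corner-gray = 68382  → 294.9936 mm³


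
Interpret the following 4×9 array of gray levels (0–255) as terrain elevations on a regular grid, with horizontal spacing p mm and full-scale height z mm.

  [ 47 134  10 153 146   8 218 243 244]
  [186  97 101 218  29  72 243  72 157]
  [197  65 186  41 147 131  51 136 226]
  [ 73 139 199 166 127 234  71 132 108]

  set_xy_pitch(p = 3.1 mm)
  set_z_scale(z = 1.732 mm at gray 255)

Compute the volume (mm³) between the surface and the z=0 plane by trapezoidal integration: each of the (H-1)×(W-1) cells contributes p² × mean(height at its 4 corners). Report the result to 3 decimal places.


201.040

height_mm = gray/255 × 1.732; cell vol = 3.1² × mean(4 corners)
unit = 3.1² × 1.732 / (4×255) = 0.0163182 mm³ per gray-sum
row 0: Σ corner-gray over 8 cells = 4122  → 67.2634
row 1: Σ corner-gray over 8 cells = 3944  → 64.3588
row 2: Σ corner-gray over 8 cells = 4254  → 69.4174
Σ rows: total corner-gray = 12320  → 201.0397 mm³


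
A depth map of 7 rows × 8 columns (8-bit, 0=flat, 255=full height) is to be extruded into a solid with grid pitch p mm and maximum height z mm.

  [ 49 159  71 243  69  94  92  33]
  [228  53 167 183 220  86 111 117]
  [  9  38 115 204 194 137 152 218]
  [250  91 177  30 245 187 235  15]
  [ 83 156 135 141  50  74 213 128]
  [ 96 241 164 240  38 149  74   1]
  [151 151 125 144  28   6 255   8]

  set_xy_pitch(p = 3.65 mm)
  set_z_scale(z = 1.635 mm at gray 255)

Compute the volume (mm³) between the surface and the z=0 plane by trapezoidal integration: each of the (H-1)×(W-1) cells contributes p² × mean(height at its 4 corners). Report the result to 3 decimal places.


482.734

height_mm = gray/255 × 1.635; cell vol = 3.65² × mean(4 corners)
unit = 3.65² × 1.635 / (4×255) = 0.0213552 mm³ per gray-sum
row 0: Σ corner-gray over 7 cells = 3523  → 75.2343
row 1: Σ corner-gray over 7 cells = 3892  → 83.1144
row 2: Σ corner-gray over 7 cells = 4102  → 87.5990
row 3: Σ corner-gray over 7 cells = 3944  → 84.2248
row 4: Σ corner-gray over 7 cells = 3658  → 78.1173
row 5: Σ corner-gray over 7 cells = 3486  → 74.4442
Σ rows: total corner-gray = 22605  → 482.7339 mm³


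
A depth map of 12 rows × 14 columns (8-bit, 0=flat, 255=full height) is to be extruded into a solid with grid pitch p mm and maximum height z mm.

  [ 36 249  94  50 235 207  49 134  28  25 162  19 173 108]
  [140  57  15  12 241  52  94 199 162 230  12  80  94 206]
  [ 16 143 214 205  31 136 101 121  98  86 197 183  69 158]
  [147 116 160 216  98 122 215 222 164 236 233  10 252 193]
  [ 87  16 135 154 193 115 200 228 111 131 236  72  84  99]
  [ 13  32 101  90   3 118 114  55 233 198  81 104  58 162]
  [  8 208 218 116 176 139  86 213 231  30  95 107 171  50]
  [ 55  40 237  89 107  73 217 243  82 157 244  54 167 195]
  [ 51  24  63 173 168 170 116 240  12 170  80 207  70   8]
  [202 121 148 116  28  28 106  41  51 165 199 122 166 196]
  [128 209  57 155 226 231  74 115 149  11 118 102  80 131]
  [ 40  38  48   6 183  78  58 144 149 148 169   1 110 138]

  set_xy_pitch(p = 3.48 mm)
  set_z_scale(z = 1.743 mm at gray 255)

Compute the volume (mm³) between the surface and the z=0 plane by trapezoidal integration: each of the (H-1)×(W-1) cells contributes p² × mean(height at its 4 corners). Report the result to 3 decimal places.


1492.531

height_mm = gray/255 × 1.743; cell vol = 3.48² × mean(4 corners)
unit = 3.48² × 1.743 / (4×255) = 0.0206945 mm³ per gray-sum
row 0: Σ corner-gray over 13 cells = 5836  → 120.7733
row 1: Σ corner-gray over 13 cells = 6184  → 127.9750
row 2: Σ corner-gray over 13 cells = 7770  → 160.7965
row 3: Σ corner-gray over 13 cells = 7964  → 164.8113
row 4: Σ corner-gray over 13 cells = 6085  → 125.9263
row 5: Σ corner-gray over 13 cells = 6187  → 128.0371
row 6: Σ corner-gray over 13 cells = 7308  → 151.2357
row 7: Σ corner-gray over 13 cells = 6715  → 138.9638
row 8: Σ corner-gray over 13 cells = 6025  → 124.6846
row 9: Σ corner-gray over 13 cells = 6293  → 130.2307
row 10: Σ corner-gray over 13 cells = 5755  → 119.0971
Σ rows: total corner-gray = 72122  → 1492.5314 mm³
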